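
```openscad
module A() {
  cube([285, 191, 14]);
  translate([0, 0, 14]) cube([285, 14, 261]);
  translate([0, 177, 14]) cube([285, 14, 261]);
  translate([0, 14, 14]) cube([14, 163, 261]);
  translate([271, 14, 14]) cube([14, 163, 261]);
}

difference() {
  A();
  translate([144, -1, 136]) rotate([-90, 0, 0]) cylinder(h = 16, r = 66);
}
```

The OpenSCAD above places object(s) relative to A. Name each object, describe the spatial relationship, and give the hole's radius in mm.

A is an open box. The open box has a circular hole through its front wall. The hole's radius is 66 mm.

The subtracted cylinder has r = 66 mm.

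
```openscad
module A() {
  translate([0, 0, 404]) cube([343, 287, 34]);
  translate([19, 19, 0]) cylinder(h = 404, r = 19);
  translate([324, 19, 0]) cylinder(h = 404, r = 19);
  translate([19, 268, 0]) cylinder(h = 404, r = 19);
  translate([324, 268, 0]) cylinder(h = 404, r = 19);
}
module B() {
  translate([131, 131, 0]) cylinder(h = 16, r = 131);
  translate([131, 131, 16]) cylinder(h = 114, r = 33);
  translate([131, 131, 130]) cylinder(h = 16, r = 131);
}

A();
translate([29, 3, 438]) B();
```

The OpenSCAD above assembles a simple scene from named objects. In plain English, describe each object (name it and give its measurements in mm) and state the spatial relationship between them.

A is a simple wooden stool: a rectangular seat 343 mm (x) by 287 mm (y), 34 mm thick, top face at z = 438 mm, on four round legs, each 38 mm in diameter. The legs rest on z = 0, each leg's axis is inset half a diameter from the nearest pair of seat edges (so the leg's bounding box is flush with the corner).

B is a spool: two coaxial disc flanges of radius 131 mm and thickness 16 mm, joined by a core cylinder of radius 33 mm and height 114 mm. The lower flange rests on z = 0 and the three cylinders share a vertical axis.

The spool is on top of the stool.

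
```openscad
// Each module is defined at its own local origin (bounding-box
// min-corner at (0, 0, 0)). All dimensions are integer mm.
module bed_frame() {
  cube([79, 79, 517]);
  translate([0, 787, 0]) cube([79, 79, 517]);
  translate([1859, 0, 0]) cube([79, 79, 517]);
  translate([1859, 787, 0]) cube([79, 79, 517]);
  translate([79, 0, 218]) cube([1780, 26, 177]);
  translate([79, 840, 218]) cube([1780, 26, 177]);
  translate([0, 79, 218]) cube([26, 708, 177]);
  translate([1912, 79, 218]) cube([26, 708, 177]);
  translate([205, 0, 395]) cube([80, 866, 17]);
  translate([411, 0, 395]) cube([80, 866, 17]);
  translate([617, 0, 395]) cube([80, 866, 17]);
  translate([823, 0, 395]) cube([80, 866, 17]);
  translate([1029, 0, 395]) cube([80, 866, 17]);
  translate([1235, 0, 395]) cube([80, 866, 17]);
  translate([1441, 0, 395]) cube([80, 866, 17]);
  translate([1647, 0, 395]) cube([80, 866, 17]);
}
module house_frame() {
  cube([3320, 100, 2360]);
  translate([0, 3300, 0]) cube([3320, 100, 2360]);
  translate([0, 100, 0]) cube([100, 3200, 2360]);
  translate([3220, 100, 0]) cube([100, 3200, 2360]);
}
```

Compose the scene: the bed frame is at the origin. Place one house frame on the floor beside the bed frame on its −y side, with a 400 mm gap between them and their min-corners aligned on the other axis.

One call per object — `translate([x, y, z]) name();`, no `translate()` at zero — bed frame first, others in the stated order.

bed_frame();
translate([0, -3800, 0]) house_frame();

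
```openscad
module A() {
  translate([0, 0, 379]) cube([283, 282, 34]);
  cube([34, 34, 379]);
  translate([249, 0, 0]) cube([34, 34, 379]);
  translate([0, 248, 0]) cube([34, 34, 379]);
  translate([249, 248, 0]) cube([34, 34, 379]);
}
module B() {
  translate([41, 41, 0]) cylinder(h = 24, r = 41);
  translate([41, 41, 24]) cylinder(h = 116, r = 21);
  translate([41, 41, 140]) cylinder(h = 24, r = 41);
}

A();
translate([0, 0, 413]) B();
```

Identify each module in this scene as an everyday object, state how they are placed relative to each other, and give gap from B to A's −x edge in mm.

The spool's min-x is at 0; the stool's min-x is 0; gap = 0 mm.

A is a stool. B is a spool. The spool is on top of the stool. The gap from the spool to the stool's −x edge is 0 mm.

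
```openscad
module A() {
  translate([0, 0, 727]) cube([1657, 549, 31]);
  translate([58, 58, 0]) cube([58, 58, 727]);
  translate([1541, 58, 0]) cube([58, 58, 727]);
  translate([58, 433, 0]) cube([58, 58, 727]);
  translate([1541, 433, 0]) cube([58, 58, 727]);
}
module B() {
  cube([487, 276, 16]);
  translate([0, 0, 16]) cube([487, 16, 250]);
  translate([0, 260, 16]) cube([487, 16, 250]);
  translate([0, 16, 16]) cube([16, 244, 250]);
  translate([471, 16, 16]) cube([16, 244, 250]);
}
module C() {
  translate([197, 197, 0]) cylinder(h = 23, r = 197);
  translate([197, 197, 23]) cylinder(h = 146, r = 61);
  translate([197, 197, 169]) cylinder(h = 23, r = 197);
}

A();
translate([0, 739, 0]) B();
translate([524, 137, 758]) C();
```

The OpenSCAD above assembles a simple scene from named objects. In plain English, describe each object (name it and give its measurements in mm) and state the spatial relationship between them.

A is a table with a 1657×549 mm rectangular top, 31 mm thick, top surface at z = 758 mm, supported by four 58×58 mm square legs, each inset 58 mm from the nearest pair of top edges, running from the floor.

B is an open storage box with external size 487×276×266 mm and wall thickness 16 mm (the base is also 16 mm thick). The base covers the whole footprint; the four walls stand on the base, with the y-facing walls full-width and the x-facing walls fitting between their inner faces.

C is a spool: two coaxial disc flanges of radius 197 mm and thickness 23 mm, joined by a core cylinder of radius 61 mm and height 146 mm. The lower flange rests on z = 0 and the three cylinders share a vertical axis.

The open box is on the floor beside the table on its +y side. The spool is on top of the table.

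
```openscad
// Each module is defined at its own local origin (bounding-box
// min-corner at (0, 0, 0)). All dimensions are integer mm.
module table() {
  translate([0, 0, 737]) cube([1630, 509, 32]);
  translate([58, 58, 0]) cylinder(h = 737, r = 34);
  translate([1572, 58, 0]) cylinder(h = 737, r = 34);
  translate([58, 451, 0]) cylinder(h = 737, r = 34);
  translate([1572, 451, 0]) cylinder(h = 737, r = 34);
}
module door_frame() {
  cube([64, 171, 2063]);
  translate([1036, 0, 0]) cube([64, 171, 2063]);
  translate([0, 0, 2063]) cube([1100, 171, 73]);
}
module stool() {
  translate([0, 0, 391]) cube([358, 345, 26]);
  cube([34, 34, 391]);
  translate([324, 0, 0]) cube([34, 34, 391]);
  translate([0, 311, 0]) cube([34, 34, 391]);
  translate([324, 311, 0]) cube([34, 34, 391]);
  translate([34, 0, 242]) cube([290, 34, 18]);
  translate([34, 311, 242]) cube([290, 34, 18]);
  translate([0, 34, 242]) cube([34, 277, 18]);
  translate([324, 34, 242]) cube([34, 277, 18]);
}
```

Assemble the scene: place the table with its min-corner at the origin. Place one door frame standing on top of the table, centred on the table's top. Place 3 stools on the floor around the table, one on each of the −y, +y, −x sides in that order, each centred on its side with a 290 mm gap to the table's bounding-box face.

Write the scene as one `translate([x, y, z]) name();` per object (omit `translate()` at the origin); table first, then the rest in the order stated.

table();
translate([265, 169, 769]) door_frame();
translate([636, -635, 0]) stool();
translate([636, 799, 0]) stool();
translate([-648, 82, 0]) stool();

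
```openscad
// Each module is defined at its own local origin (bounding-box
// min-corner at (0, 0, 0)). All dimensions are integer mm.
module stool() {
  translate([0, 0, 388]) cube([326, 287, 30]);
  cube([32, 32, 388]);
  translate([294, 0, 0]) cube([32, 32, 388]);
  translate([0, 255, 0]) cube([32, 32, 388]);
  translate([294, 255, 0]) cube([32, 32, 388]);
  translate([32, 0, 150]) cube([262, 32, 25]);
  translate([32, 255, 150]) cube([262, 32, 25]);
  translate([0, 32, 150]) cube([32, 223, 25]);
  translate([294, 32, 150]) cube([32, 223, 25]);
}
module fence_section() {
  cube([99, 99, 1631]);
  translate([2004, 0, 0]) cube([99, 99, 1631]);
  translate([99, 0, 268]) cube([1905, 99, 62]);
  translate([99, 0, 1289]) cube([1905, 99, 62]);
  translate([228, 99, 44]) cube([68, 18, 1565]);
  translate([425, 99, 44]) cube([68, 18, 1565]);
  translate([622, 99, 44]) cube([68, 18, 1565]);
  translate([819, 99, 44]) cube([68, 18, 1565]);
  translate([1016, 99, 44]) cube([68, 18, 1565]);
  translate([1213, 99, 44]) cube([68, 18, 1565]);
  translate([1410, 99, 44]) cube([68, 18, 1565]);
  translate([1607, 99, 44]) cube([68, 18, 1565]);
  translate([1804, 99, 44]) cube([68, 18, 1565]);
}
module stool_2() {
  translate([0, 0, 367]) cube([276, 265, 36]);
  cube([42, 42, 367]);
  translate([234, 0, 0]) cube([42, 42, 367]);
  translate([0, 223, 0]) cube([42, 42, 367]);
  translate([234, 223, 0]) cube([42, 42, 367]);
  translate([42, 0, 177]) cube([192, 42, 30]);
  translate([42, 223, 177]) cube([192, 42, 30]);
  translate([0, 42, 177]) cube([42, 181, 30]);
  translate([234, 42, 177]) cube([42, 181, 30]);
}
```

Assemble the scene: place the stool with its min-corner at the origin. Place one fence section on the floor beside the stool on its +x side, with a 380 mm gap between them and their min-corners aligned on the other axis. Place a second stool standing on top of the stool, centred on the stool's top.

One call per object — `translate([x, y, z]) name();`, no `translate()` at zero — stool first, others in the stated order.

stool();
translate([706, 0, 0]) fence_section();
translate([25, 11, 418]) stool_2();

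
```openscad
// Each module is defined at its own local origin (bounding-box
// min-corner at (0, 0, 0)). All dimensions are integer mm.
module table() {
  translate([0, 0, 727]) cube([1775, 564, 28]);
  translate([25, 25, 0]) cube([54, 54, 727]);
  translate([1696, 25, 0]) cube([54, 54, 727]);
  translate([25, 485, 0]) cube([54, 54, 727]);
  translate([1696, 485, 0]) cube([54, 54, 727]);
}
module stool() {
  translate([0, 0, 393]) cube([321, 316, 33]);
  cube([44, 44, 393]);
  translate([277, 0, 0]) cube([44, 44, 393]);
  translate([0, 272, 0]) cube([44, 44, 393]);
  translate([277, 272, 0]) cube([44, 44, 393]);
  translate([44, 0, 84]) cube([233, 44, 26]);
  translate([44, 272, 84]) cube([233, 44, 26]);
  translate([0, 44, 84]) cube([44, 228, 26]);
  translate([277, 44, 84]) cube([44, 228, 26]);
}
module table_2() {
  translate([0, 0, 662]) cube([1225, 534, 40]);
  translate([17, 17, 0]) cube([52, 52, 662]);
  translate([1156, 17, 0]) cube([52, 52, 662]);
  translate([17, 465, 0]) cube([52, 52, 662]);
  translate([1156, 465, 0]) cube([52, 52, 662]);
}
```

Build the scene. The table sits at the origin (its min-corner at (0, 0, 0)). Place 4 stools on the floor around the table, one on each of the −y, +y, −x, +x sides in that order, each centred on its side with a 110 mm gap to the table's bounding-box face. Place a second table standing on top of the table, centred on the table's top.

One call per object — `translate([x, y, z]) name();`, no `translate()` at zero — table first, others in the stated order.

table();
translate([727, -426, 0]) stool();
translate([727, 674, 0]) stool();
translate([-431, 124, 0]) stool();
translate([1885, 124, 0]) stool();
translate([275, 15, 755]) table_2();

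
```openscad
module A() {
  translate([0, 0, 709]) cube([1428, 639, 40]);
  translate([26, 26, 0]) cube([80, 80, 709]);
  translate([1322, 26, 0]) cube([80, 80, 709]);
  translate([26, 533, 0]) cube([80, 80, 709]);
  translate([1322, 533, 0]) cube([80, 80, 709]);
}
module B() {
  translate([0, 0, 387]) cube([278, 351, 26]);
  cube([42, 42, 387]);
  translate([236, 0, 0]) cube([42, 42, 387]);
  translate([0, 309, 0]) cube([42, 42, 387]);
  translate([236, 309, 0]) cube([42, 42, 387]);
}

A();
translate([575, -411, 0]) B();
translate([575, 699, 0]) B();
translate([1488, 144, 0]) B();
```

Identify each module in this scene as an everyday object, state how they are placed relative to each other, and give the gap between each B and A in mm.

A is a table. B is a stool. Three stools sit around the table at the −y, +y, +x sides. The gap between each stool and the table is 60 mm.

Each stool's nearest face is 60 mm from the table's bounding box.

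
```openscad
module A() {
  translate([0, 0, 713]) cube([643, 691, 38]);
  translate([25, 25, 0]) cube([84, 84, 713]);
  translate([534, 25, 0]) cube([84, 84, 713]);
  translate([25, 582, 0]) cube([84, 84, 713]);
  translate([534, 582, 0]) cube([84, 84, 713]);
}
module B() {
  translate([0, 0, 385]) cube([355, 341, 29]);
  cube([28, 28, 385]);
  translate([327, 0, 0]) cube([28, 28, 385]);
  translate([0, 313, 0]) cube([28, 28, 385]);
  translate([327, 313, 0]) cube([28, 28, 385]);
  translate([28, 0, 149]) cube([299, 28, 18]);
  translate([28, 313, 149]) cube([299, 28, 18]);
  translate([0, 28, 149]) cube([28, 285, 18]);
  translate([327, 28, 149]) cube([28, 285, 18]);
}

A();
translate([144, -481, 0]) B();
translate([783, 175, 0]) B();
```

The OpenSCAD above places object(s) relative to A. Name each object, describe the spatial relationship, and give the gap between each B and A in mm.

Each stool's nearest face is 140 mm from the table's bounding box.

A is a table. B is a stool. Two stools sit around the table at the −y, +x sides. The gap between each stool and the table is 140 mm.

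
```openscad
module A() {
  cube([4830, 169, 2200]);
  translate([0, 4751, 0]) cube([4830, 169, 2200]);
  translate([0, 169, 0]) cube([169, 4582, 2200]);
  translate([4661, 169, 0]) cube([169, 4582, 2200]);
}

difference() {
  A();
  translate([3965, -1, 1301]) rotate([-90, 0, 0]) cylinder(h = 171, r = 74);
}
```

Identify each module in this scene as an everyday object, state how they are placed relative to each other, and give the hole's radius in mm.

The subtracted cylinder has r = 74 mm.

A is a house frame. The house frame has a circular hole through its front wall. The hole's radius is 74 mm.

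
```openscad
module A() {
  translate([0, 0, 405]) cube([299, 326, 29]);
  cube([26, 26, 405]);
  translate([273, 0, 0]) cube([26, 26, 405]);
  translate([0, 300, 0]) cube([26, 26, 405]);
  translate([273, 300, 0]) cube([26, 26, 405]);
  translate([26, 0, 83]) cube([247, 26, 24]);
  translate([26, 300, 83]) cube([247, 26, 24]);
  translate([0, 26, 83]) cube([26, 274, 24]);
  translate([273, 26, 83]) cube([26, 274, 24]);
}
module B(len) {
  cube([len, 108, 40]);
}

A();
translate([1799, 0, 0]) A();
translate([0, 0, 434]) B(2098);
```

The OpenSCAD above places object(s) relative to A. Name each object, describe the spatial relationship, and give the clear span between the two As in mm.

Second stool starts at x = 1799; first ends at x = 299; clear span = 1799 − 299 = 1500 mm.

A is a stool. B is a beam. A beam spans the tops of two stools. The clear span between the two stools is 1500 mm.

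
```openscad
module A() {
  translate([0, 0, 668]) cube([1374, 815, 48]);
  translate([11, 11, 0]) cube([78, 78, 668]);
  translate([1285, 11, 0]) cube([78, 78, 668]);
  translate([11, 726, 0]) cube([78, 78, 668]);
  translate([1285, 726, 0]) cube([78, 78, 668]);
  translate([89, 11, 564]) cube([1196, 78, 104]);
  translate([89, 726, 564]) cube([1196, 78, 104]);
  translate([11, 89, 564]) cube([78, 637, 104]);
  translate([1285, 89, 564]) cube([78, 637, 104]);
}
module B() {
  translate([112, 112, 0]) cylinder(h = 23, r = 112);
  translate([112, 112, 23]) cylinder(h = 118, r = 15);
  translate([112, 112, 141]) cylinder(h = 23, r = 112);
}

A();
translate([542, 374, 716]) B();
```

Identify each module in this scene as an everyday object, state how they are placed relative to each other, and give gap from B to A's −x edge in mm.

A is a table. B is a spool. The spool is on top of the table. The gap from the spool to the table's −x edge is 542 mm.

The spool's min-x is at 542; the table's min-x is 0; gap = 542 mm.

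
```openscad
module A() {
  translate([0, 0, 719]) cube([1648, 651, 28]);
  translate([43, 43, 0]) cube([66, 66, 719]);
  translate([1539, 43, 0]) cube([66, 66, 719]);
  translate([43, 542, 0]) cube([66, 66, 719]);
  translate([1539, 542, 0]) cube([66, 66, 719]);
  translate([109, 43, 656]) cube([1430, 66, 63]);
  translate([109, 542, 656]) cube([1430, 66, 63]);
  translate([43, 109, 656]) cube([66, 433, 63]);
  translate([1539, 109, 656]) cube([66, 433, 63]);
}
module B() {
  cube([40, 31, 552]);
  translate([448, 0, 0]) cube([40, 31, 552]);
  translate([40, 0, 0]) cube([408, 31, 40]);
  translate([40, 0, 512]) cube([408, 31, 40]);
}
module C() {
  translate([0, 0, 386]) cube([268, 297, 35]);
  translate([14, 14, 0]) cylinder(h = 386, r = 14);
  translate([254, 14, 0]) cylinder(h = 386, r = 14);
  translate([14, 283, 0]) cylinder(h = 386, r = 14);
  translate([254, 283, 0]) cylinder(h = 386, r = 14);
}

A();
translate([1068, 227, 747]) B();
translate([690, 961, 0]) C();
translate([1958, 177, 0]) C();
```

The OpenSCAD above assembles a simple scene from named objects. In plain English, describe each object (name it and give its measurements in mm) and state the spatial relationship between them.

A is a rectangular dining table. The top is 1648×651×28 mm with its upper surface at z = 747 mm. It stands on four 66×66 mm square legs, each inset 43 mm from the nearest pair of top edges, running from the floor to the underside of the top. Four apron rails, 66 mm thick and 63 mm tall, run between adjacent legs with their top edges flush with the underside of the top and their outer faces flush with the legs' outer faces.

B is a picture frame with a 408×472 mm rectangular opening (x by z) and a uniform 40 mm border on every side. Frame depth is 31 mm along y. It is built from two vertical stiles running the full outside height and two horizontal rails spanning the gap between the stiles.

C is a simple wooden stool: a rectangular seat 268 mm (x) by 297 mm (y), 35 mm thick, top face at z = 421 mm, on four round legs, each 28 mm in diameter. The legs rest on z = 0, each leg's axis is inset half a diameter from the nearest pair of seat edges (so the leg's bounding box is flush with the corner).

The picture frame is on top of the table. Two stools sit around the table at the +y, +x sides.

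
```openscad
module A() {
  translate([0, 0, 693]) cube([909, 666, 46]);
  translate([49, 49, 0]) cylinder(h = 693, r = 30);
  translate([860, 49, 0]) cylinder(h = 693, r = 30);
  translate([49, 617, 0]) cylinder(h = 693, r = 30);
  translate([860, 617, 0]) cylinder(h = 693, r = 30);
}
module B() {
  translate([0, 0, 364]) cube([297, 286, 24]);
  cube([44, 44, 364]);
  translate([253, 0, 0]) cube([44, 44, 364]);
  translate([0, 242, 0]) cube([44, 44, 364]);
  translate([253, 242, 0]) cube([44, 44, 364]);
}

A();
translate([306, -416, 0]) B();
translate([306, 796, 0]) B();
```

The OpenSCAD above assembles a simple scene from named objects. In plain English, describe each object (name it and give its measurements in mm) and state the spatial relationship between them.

A is a rectangular dining table. The top is 909×666×46 mm with its upper surface at z = 739 mm. It stands on four round legs of 60 mm diameter, each leg's bounding box inset 19 mm from the nearest pair of top edges, running from the floor to the underside of the top.

B is a four-legged stool. The seat is a 297×286×24 mm slab whose top surface is at z = 388 mm; four square legs, each 44×44 mm in cross-section, run from the floor (z = 0) to the underside of the seat, each flush with a corner of the seat.

Two stools sit around the table at the −y, +y sides.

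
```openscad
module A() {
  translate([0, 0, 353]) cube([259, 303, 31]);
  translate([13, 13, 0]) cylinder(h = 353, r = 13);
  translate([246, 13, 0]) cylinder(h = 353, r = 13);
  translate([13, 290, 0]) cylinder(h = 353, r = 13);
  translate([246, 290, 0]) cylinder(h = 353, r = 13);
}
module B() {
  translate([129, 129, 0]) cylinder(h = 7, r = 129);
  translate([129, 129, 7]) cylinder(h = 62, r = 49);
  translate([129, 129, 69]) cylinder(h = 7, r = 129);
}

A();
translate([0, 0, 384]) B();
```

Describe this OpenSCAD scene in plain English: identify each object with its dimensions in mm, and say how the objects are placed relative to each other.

A is a four-legged stool. The seat is a 259×303×31 mm slab whose top surface is at z = 384 mm; four round legs, each 26 mm in diameter, run from the floor (z = 0) to the underside of the seat, each leg's axis is inset half a diameter from the nearest pair of seat edges (so the leg's bounding box is flush with the corner).

B is a spool: two coaxial disc flanges of radius 129 mm and thickness 7 mm, joined by a core cylinder of radius 49 mm and height 62 mm. The lower flange rests on z = 0 and the three cylinders share a vertical axis.

The spool is on top of the stool.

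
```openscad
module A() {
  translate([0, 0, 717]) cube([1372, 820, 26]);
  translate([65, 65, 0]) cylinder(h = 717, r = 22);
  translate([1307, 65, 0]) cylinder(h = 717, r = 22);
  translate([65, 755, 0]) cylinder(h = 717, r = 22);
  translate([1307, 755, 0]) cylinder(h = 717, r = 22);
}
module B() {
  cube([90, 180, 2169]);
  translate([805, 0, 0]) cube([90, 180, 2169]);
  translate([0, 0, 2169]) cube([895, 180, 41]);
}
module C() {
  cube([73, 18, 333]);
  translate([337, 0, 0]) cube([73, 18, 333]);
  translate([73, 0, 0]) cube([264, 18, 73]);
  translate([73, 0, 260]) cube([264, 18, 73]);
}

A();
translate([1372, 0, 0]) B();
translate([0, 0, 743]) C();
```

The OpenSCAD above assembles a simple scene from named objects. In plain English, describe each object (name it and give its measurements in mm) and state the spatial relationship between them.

A is a rectangular dining table. The top is 1372×820×26 mm with its upper surface at z = 743 mm. It stands on four round legs of 44 mm diameter, each leg's bounding box inset 43 mm from the nearest pair of top edges, running from the floor to the underside of the top.

B is a door frame. The clear opening is 715 mm wide and 2169 mm high. Two 90 mm wide jambs, 180 mm deep, stand either side of the opening from the floor to the top of the opening. A 41 mm thick head sits across the top of both jambs, spanning the full outside width of the frame.

C is a rectangular picture frame lying in the x–z plane (depth along y). The opening is 264 mm wide (x) by 187 mm tall (z), surrounded by a border 73 mm wide on all four sides. The frame is 18 mm deep and is made of two full-height vertical stiles with two horizontal rails fitted between them.

The door frame is against the table's +x side, with their −y faces flush. The picture frame is on top of the table.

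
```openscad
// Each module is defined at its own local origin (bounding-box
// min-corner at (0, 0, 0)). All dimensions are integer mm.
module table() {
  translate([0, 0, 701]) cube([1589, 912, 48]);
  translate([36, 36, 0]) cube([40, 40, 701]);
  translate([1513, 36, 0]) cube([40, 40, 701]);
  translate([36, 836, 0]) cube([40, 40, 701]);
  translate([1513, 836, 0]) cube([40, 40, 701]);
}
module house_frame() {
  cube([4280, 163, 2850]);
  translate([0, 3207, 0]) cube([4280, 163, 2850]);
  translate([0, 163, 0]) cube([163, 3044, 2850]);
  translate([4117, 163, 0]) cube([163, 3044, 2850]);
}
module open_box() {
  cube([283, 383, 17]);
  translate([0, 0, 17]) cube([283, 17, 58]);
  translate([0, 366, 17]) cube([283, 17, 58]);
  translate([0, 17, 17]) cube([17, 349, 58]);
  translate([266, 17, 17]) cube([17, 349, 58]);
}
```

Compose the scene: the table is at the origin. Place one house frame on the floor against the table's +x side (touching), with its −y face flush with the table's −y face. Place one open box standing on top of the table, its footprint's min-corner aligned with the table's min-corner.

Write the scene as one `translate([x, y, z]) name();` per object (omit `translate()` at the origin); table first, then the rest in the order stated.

table();
translate([1589, 0, 0]) house_frame();
translate([0, 0, 749]) open_box();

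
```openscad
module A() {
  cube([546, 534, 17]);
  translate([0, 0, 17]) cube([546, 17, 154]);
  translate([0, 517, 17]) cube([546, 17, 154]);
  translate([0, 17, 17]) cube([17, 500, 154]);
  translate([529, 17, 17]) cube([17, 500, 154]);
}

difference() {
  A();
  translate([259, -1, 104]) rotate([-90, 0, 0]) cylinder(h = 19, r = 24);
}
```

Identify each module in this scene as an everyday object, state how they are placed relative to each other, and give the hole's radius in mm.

The subtracted cylinder has r = 24 mm.

A is an open box. The open box has a circular hole through its front wall. The hole's radius is 24 mm.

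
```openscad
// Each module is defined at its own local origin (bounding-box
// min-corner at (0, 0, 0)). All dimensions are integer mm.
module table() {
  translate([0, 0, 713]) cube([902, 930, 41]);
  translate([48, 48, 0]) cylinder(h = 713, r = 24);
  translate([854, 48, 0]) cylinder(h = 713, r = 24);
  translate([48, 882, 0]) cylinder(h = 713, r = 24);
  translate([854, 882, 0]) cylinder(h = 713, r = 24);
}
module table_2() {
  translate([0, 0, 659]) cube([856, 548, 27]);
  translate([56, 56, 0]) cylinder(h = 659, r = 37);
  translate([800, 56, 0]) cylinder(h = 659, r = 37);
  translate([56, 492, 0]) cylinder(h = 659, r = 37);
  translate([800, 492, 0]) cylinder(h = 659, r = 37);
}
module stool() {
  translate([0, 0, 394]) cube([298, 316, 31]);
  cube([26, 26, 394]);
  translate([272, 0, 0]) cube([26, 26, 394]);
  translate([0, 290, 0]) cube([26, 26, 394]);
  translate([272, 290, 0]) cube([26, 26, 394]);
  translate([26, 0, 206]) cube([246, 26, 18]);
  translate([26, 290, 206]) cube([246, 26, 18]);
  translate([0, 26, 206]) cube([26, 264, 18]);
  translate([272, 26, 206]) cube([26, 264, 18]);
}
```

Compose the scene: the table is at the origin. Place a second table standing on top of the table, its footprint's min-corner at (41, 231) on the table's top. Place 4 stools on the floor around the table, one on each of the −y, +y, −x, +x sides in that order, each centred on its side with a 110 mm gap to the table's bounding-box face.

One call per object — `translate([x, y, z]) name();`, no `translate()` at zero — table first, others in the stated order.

table();
translate([41, 231, 754]) table_2();
translate([302, -426, 0]) stool();
translate([302, 1040, 0]) stool();
translate([-408, 307, 0]) stool();
translate([1012, 307, 0]) stool();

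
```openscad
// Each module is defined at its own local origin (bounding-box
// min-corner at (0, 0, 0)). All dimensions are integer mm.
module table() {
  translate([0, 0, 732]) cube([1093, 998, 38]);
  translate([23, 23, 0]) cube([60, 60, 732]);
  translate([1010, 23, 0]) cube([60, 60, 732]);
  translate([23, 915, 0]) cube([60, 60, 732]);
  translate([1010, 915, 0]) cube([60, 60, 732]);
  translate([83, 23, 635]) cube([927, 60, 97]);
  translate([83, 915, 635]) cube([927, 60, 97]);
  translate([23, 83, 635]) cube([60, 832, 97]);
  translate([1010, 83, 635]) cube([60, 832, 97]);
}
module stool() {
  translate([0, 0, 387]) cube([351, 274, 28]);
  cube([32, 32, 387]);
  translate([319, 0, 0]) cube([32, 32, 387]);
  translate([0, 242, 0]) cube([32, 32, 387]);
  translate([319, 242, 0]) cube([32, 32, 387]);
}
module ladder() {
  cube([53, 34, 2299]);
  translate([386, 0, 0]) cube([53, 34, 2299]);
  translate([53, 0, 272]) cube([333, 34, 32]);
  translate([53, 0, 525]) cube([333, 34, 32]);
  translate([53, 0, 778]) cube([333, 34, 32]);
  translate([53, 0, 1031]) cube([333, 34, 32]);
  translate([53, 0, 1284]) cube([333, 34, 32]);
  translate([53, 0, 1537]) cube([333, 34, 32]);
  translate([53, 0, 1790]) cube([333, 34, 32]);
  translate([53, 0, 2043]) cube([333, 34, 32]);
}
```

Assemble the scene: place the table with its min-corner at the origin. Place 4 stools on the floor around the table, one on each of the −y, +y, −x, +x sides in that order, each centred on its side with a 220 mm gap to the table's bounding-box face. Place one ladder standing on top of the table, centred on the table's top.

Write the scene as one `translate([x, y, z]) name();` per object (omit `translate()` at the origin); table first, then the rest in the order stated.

table();
translate([371, -494, 0]) stool();
translate([371, 1218, 0]) stool();
translate([-571, 362, 0]) stool();
translate([1313, 362, 0]) stool();
translate([327, 482, 770]) ladder();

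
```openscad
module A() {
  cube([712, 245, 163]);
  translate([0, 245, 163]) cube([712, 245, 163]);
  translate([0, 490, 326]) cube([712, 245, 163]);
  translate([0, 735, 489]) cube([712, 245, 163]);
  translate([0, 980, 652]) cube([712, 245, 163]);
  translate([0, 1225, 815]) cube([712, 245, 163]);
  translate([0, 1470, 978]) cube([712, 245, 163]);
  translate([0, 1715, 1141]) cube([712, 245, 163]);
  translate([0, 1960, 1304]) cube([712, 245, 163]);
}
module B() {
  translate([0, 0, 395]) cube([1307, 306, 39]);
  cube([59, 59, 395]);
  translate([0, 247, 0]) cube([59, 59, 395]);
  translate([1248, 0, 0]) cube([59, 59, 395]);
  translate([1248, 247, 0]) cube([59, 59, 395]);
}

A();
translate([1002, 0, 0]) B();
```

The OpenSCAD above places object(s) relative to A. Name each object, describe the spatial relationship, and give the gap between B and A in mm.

A is a staircase. B is a bench. The bench is on the floor beside the staircase on its +x side. The gap between the bench and the staircase is 290 mm.

The bench's nearest face is 290 mm from the staircase's +x face.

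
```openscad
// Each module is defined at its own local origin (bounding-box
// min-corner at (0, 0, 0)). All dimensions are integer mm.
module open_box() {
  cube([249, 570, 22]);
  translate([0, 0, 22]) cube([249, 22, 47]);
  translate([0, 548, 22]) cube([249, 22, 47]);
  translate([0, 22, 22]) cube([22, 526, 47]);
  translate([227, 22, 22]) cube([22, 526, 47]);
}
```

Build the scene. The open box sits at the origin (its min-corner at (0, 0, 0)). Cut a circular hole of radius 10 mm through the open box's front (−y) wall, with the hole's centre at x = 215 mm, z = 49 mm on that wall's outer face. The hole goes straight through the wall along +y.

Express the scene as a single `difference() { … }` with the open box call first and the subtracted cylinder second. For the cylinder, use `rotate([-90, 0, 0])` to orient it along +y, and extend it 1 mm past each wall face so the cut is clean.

difference() {
  open_box();
  translate([215, -1, 49]) rotate([-90, 0, 0]) cylinder(h = 24, r = 10);
}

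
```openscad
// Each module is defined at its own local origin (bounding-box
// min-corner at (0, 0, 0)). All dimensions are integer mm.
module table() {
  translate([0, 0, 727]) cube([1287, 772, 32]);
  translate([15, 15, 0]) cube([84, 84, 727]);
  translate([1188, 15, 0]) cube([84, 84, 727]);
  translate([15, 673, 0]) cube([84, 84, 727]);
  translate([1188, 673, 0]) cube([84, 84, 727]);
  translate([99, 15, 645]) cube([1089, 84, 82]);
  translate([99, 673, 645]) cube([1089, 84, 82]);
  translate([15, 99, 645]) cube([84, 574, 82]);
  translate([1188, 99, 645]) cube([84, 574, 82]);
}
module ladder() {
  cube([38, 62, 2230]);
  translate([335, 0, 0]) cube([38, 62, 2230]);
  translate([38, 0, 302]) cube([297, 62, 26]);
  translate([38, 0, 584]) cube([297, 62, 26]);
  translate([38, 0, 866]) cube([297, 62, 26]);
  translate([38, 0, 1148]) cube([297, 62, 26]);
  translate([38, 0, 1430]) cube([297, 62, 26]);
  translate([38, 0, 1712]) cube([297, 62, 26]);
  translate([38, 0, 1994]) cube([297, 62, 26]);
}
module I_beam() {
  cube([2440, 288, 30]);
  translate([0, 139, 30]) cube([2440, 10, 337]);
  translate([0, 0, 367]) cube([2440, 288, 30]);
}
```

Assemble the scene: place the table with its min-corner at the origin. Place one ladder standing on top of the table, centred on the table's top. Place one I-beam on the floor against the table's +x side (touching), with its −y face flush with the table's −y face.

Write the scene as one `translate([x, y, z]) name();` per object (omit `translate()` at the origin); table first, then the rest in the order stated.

table();
translate([457, 355, 759]) ladder();
translate([1287, 0, 0]) I_beam();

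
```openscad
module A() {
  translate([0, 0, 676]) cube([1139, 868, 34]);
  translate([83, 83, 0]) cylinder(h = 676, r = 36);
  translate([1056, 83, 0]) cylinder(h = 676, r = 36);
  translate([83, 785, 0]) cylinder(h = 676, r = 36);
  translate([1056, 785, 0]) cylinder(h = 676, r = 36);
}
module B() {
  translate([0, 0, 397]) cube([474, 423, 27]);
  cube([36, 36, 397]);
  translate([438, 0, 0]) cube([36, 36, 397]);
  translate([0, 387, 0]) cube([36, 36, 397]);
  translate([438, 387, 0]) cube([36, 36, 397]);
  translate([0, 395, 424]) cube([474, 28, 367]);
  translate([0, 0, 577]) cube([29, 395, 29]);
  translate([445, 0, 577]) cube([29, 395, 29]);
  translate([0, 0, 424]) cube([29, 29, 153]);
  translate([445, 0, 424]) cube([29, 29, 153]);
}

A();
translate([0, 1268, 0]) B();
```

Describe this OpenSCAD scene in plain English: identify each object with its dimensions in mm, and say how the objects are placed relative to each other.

A is a rectangular dining table. The top is 1139×868×34 mm with its upper surface at z = 710 mm. It stands on four round legs of 72 mm diameter, each leg's bounding box inset 47 mm from the nearest pair of top edges, running from the floor to the underside of the top.

B is a chair: 474×423 mm seat, 27 mm thick, top at z = 424 mm, on four 36 mm square corner legs flush with the seat edges. A 28 mm thick backrest slab spans the full seat width, extending 367 mm above the seat top, its back face flush with the seat's +y edge. Two armrests of 29×29 mm section run along each side from the seat's front edge to the front of the backrest, top faces 182 mm above the seat top and outer faces flush with the seat's x-edges; a 29×29 mm post under the front of each armrest stands on the seat at the front corner.

The chair is on the floor beside the table on its +y side.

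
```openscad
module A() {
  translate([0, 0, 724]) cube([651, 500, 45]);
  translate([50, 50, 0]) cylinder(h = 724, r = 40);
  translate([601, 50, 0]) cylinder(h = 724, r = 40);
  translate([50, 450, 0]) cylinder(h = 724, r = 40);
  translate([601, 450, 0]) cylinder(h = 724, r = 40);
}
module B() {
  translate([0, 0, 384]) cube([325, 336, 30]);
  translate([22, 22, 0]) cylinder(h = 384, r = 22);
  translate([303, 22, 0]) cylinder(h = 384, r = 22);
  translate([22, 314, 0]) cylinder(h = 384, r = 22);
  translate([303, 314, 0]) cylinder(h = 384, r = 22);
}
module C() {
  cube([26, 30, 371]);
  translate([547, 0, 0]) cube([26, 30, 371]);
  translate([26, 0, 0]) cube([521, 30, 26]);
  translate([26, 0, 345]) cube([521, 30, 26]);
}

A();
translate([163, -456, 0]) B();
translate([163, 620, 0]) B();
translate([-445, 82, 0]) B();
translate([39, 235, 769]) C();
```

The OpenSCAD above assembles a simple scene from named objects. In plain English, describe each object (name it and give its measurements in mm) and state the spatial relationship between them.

A is a table: top 651 mm (x) × 500 mm (y), 45 mm thick, upper face at z = 769 mm, on four round legs of 80 mm diameter, each leg's bounding box inset 10 mm from the nearest pair of top edges, running from z = 0 to the bottom of the top.

B is a four-legged stool. The seat is 325×336 mm, 30 mm thick, top at z = 414 mm. It stands on four round legs, each 44 mm in diameter, from z = 0 to the seat underside, each leg's axis is inset half a diameter from the nearest pair of seat edges (so the leg's bounding box is flush with the corner).

C is a picture frame with a 521×319 mm rectangular opening (x by z) and a uniform 26 mm border on every side. Frame depth is 30 mm along y. It is built from two vertical stiles running the full outside height and two horizontal rails spanning the gap between the stiles.

Three stools sit around the table at the −y, +y, −x sides. The picture frame is on top of the table, centred.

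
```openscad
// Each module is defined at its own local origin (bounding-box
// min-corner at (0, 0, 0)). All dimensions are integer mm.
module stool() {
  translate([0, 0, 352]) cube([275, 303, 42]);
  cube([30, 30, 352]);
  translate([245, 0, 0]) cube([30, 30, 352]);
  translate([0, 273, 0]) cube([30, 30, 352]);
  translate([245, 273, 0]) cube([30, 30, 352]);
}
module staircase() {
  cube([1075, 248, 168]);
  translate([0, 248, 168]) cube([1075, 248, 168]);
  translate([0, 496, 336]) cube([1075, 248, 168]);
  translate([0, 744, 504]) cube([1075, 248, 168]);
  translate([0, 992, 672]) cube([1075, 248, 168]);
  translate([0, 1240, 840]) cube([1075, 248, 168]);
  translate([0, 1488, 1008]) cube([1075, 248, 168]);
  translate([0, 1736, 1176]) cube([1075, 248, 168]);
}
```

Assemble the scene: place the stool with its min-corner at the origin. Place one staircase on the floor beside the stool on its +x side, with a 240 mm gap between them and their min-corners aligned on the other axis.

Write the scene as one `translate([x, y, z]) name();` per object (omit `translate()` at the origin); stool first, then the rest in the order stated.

stool();
translate([515, 0, 0]) staircase();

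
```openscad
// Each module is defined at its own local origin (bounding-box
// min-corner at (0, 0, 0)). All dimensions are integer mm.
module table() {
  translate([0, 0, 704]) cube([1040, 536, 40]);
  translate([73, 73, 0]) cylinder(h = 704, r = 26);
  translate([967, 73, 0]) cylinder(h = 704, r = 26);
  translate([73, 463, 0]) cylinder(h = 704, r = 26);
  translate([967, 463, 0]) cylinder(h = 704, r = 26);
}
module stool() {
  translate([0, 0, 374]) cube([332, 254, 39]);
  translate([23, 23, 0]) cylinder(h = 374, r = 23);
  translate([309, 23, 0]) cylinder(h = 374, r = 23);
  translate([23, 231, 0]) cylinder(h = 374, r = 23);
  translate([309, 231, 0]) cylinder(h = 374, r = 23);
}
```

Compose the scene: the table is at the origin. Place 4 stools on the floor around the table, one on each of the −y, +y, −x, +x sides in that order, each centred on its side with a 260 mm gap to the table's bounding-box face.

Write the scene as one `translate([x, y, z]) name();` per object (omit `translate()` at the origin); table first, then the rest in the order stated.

table();
translate([354, -514, 0]) stool();
translate([354, 796, 0]) stool();
translate([-592, 141, 0]) stool();
translate([1300, 141, 0]) stool();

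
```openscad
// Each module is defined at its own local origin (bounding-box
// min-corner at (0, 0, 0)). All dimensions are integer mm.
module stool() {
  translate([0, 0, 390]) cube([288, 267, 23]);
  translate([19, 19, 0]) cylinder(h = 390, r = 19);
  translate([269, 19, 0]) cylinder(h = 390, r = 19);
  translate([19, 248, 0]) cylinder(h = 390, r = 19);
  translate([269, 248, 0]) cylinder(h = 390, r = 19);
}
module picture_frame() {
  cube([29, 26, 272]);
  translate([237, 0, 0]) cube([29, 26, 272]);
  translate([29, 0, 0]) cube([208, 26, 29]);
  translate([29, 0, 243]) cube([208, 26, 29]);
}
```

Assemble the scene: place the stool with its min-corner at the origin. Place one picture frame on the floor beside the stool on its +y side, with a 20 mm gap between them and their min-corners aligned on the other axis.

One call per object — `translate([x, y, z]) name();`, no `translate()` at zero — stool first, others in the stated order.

stool();
translate([0, 287, 0]) picture_frame();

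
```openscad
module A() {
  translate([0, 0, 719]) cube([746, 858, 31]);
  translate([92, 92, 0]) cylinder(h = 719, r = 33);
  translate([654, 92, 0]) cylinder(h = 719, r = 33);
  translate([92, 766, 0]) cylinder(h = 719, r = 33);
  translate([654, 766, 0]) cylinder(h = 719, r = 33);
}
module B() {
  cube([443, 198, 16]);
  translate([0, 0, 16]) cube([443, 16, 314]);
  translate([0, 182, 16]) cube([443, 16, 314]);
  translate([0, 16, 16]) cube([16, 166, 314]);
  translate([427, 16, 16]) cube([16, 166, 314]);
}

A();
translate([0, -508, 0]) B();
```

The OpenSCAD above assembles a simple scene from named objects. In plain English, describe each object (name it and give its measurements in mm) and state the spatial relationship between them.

A is a table with a 746×858 mm rectangular top, 31 mm thick, top surface at z = 750 mm, supported by four round legs of 66 mm diameter, each leg's bounding box inset 59 mm from the nearest pair of top edges, running from the floor.

B is an open-topped rectangular box: outside dimensions 443×198×330 mm, with a uniform wall and base thickness of 16 mm. The base is a full 443×198 slab on the floor; four walls sit on top of the base. The front and back walls (the −y and +y sides) span the full width; the two side walls fit between them.

The open box is on the floor beside the table on its −y side.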